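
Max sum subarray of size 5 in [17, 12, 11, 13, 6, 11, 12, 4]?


[0:5]: 59
[1:6]: 53
[2:7]: 53
[3:8]: 46

Max: 59 at [0:5]


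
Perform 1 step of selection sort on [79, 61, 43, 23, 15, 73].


Initial: [79, 61, 43, 23, 15, 73]
Step 1: min=15 at 4
  Swap: [15, 61, 43, 23, 79, 73]

After 1 step: [15, 61, 43, 23, 79, 73]


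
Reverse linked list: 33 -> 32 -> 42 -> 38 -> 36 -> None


Step 1: curr=33, set curr.next=prev(None) | reversed so far: 33
Step 2: curr=32, set curr.next=prev(33) | reversed so far: 32 -> 33
Step 3: curr=42, set curr.next=prev(32) | reversed so far: 42 -> 32 -> 33
Step 4: curr=38, set curr.next=prev(42) | reversed so far: 38 -> 42 -> 32 -> 33
Step 5: curr=36, set curr.next=prev(38) | reversed so far: 36 -> 38 -> 42 -> 32 -> 33

36 -> 38 -> 42 -> 32 -> 33 -> None


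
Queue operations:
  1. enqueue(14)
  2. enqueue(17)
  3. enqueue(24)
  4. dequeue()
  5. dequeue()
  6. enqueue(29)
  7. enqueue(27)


enqueue(14) -> [14]
enqueue(17) -> [14, 17]
enqueue(24) -> [14, 17, 24]
dequeue()->14, [17, 24]
dequeue()->17, [24]
enqueue(29) -> [24, 29]
enqueue(27) -> [24, 29, 27]

Final queue: [24, 29, 27]


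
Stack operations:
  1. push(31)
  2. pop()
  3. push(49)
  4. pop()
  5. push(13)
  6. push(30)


push(31) -> [31]
pop()->31, []
push(49) -> [49]
pop()->49, []
push(13) -> [13]
push(30) -> [13, 30]

Final stack: [13, 30]


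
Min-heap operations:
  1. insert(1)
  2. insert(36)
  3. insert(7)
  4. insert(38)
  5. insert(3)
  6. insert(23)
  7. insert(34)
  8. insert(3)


insert(1) -> [1]
insert(36) -> [1, 36]
insert(7) -> [1, 36, 7]
insert(38) -> [1, 36, 7, 38]
insert(3) -> [1, 3, 7, 38, 36]
insert(23) -> [1, 3, 7, 38, 36, 23]
insert(34) -> [1, 3, 7, 38, 36, 23, 34]
insert(3) -> [1, 3, 7, 3, 36, 23, 34, 38]

Final heap: [1, 3, 7, 3, 36, 23, 34, 38]


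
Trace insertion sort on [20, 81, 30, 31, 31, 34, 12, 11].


Initial: [20, 81, 30, 31, 31, 34, 12, 11]
Insert 81: [20, 81, 30, 31, 31, 34, 12, 11]
Insert 30: [20, 30, 81, 31, 31, 34, 12, 11]
Insert 31: [20, 30, 31, 81, 31, 34, 12, 11]
Insert 31: [20, 30, 31, 31, 81, 34, 12, 11]
Insert 34: [20, 30, 31, 31, 34, 81, 12, 11]
Insert 12: [12, 20, 30, 31, 31, 34, 81, 11]
Insert 11: [11, 12, 20, 30, 31, 31, 34, 81]

Sorted: [11, 12, 20, 30, 31, 31, 34, 81]


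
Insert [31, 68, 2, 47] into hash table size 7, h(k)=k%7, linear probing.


Insert 31: h=3 -> slot 3
Insert 68: h=5 -> slot 5
Insert 2: h=2 -> slot 2
Insert 47: h=5, 1 probes -> slot 6

Table: [None, None, 2, 31, None, 68, 47]


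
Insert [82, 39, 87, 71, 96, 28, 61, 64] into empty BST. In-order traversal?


Insert 82: root
Insert 39: L from 82
Insert 87: R from 82
Insert 71: L from 82 -> R from 39
Insert 96: R from 82 -> R from 87
Insert 28: L from 82 -> L from 39
Insert 61: L from 82 -> R from 39 -> L from 71
Insert 64: L from 82 -> R from 39 -> L from 71 -> R from 61

In-order: [28, 39, 61, 64, 71, 82, 87, 96]


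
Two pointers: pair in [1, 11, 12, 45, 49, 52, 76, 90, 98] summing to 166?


lo=0(1)+hi=8(98)=99
lo=1(11)+hi=8(98)=109
lo=2(12)+hi=8(98)=110
lo=3(45)+hi=8(98)=143
lo=4(49)+hi=8(98)=147
lo=5(52)+hi=8(98)=150
lo=6(76)+hi=8(98)=174
lo=6(76)+hi=7(90)=166

Yes: 76+90=166


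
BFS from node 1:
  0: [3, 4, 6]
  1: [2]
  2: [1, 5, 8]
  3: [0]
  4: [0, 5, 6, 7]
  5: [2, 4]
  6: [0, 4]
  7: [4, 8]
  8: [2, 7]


Visit 1, enqueue [2]
Visit 2, enqueue [5, 8]
Visit 5, enqueue [4]
Visit 8, enqueue [7]
Visit 4, enqueue [0, 6]
Visit 7, enqueue []
Visit 0, enqueue [3]
Visit 6, enqueue []
Visit 3, enqueue []

BFS order: [1, 2, 5, 8, 4, 7, 0, 6, 3]


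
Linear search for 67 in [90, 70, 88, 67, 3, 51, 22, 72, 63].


i=0: 90!=67
i=1: 70!=67
i=2: 88!=67
i=3: 67==67 found!

Found at 3, 4 comps


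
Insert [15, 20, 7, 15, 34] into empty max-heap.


Insert 15: [15]
Insert 20: [20, 15]
Insert 7: [20, 15, 7]
Insert 15: [20, 15, 7, 15]
Insert 34: [34, 20, 7, 15, 15]

Final heap: [34, 20, 7, 15, 15]


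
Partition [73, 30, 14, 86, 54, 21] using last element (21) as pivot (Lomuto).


Pivot: 21
  14 <= 21: swap -> [14, 30, 73, 86, 54, 21]
Place pivot at 1: [14, 21, 73, 86, 54, 30]

Partitioned: [14, 21, 73, 86, 54, 30]


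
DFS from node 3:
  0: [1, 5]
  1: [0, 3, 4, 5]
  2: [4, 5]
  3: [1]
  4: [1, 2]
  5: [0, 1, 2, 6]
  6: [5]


Visit 3, push [1]
Visit 1, push [5, 4, 0]
Visit 0, push [5]
Visit 5, push [6, 2]
Visit 2, push [4]
Visit 4, push []
Visit 6, push []

DFS order: [3, 1, 0, 5, 2, 4, 6]


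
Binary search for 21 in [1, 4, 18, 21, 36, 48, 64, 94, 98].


Step 1: lo=0, hi=8, mid=4, val=36
Step 2: lo=0, hi=3, mid=1, val=4
Step 3: lo=2, hi=3, mid=2, val=18
Step 4: lo=3, hi=3, mid=3, val=21

Found at index 3


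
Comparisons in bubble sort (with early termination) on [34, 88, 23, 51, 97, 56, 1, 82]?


Algorithm: bubble sort (with early termination)
Input: [34, 88, 23, 51, 97, 56, 1, 82]
Sorted: [1, 23, 34, 51, 56, 82, 88, 97]

28


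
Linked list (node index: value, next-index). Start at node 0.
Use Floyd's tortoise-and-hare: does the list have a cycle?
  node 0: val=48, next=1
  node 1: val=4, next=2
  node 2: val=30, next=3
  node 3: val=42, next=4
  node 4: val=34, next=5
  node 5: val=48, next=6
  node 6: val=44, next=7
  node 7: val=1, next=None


Floyd's tortoise (slow, +1) and hare (fast, +2):
  init: slow=0, fast=0
  step 1: slow=1, fast=2
  step 2: slow=2, fast=4
  step 3: slow=3, fast=6
  step 4: fast 6->7->None, no cycle

Cycle: no


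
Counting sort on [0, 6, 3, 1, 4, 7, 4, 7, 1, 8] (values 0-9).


Input: [0, 6, 3, 1, 4, 7, 4, 7, 1, 8]
Counts: [1, 2, 0, 1, 2, 0, 1, 2, 1, 0]

Sorted: [0, 1, 1, 3, 4, 4, 6, 7, 7, 8]


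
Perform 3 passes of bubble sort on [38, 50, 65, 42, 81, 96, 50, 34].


Initial: [38, 50, 65, 42, 81, 96, 50, 34]
Pass 1: [38, 50, 42, 65, 81, 50, 34, 96] (3 swaps)
Pass 2: [38, 42, 50, 65, 50, 34, 81, 96] (3 swaps)
Pass 3: [38, 42, 50, 50, 34, 65, 81, 96] (2 swaps)

After 3 passes: [38, 42, 50, 50, 34, 65, 81, 96]


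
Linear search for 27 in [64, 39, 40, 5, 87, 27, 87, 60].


i=0: 64!=27
i=1: 39!=27
i=2: 40!=27
i=3: 5!=27
i=4: 87!=27
i=5: 27==27 found!

Found at 5, 6 comps


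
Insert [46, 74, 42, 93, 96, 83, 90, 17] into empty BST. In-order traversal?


Insert 46: root
Insert 74: R from 46
Insert 42: L from 46
Insert 93: R from 46 -> R from 74
Insert 96: R from 46 -> R from 74 -> R from 93
Insert 83: R from 46 -> R from 74 -> L from 93
Insert 90: R from 46 -> R from 74 -> L from 93 -> R from 83
Insert 17: L from 46 -> L from 42

In-order: [17, 42, 46, 74, 83, 90, 93, 96]


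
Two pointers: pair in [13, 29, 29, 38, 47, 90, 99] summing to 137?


lo=0(13)+hi=6(99)=112
lo=1(29)+hi=6(99)=128
lo=2(29)+hi=6(99)=128
lo=3(38)+hi=6(99)=137

Yes: 38+99=137


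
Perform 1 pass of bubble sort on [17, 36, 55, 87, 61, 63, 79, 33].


Initial: [17, 36, 55, 87, 61, 63, 79, 33]
Pass 1: [17, 36, 55, 61, 63, 79, 33, 87] (4 swaps)

After 1 pass: [17, 36, 55, 61, 63, 79, 33, 87]


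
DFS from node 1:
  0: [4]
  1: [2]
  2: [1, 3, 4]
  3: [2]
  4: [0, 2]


Visit 1, push [2]
Visit 2, push [4, 3]
Visit 3, push []
Visit 4, push [0]
Visit 0, push []

DFS order: [1, 2, 3, 4, 0]


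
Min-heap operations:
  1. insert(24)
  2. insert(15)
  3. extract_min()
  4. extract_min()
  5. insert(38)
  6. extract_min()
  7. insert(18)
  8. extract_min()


insert(24) -> [24]
insert(15) -> [15, 24]
extract_min()->15, [24]
extract_min()->24, []
insert(38) -> [38]
extract_min()->38, []
insert(18) -> [18]
extract_min()->18, []

Final heap: []


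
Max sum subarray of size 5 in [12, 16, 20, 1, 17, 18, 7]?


[0:5]: 66
[1:6]: 72
[2:7]: 63

Max: 72 at [1:6]


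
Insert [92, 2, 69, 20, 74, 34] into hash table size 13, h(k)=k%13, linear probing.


Insert 92: h=1 -> slot 1
Insert 2: h=2 -> slot 2
Insert 69: h=4 -> slot 4
Insert 20: h=7 -> slot 7
Insert 74: h=9 -> slot 9
Insert 34: h=8 -> slot 8

Table: [None, 92, 2, None, 69, None, None, 20, 34, 74, None, None, None]


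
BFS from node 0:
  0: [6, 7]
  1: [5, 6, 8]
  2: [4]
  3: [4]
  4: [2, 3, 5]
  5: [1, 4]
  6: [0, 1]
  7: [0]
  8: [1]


Visit 0, enqueue [6, 7]
Visit 6, enqueue [1]
Visit 7, enqueue []
Visit 1, enqueue [5, 8]
Visit 5, enqueue [4]
Visit 8, enqueue []
Visit 4, enqueue [2, 3]
Visit 2, enqueue []
Visit 3, enqueue []

BFS order: [0, 6, 7, 1, 5, 8, 4, 2, 3]


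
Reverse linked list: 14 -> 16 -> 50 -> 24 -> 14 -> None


Step 1: curr=14, set curr.next=prev(None) | reversed so far: 14
Step 2: curr=16, set curr.next=prev(14) | reversed so far: 16 -> 14
Step 3: curr=50, set curr.next=prev(16) | reversed so far: 50 -> 16 -> 14
Step 4: curr=24, set curr.next=prev(50) | reversed so far: 24 -> 50 -> 16 -> 14
Step 5: curr=14, set curr.next=prev(24) | reversed so far: 14 -> 24 -> 50 -> 16 -> 14

14 -> 24 -> 50 -> 16 -> 14 -> None


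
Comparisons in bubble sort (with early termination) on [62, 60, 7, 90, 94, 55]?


Algorithm: bubble sort (with early termination)
Input: [62, 60, 7, 90, 94, 55]
Sorted: [7, 55, 60, 62, 90, 94]

15


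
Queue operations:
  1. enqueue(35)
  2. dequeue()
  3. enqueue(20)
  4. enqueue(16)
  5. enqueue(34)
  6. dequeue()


enqueue(35) -> [35]
dequeue()->35, []
enqueue(20) -> [20]
enqueue(16) -> [20, 16]
enqueue(34) -> [20, 16, 34]
dequeue()->20, [16, 34]

Final queue: [16, 34]


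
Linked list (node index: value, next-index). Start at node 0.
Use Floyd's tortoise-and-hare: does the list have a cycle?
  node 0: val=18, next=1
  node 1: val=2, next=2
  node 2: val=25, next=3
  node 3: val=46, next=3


Floyd's tortoise (slow, +1) and hare (fast, +2):
  init: slow=0, fast=0
  step 1: slow=1, fast=2
  step 2: slow=2, fast=3
  step 3: slow=3, fast=3
  slow == fast at node 3: cycle detected

Cycle: yes


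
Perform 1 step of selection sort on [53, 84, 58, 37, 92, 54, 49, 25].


Initial: [53, 84, 58, 37, 92, 54, 49, 25]
Step 1: min=25 at 7
  Swap: [25, 84, 58, 37, 92, 54, 49, 53]

After 1 step: [25, 84, 58, 37, 92, 54, 49, 53]


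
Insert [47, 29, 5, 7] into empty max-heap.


Insert 47: [47]
Insert 29: [47, 29]
Insert 5: [47, 29, 5]
Insert 7: [47, 29, 5, 7]

Final heap: [47, 29, 5, 7]


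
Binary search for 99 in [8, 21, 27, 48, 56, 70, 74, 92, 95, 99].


Step 1: lo=0, hi=9, mid=4, val=56
Step 2: lo=5, hi=9, mid=7, val=92
Step 3: lo=8, hi=9, mid=8, val=95
Step 4: lo=9, hi=9, mid=9, val=99

Found at index 9


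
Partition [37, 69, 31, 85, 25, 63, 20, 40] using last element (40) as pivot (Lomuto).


Pivot: 40
  37 <= 40: advance i (no swap)
  31 <= 40: swap -> [37, 31, 69, 85, 25, 63, 20, 40]
  25 <= 40: swap -> [37, 31, 25, 85, 69, 63, 20, 40]
  20 <= 40: swap -> [37, 31, 25, 20, 69, 63, 85, 40]
Place pivot at 4: [37, 31, 25, 20, 40, 63, 85, 69]

Partitioned: [37, 31, 25, 20, 40, 63, 85, 69]


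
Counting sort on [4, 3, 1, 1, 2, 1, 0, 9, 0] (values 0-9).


Input: [4, 3, 1, 1, 2, 1, 0, 9, 0]
Counts: [2, 3, 1, 1, 1, 0, 0, 0, 0, 1]

Sorted: [0, 0, 1, 1, 1, 2, 3, 4, 9]


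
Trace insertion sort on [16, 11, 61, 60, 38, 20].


Initial: [16, 11, 61, 60, 38, 20]
Insert 11: [11, 16, 61, 60, 38, 20]
Insert 61: [11, 16, 61, 60, 38, 20]
Insert 60: [11, 16, 60, 61, 38, 20]
Insert 38: [11, 16, 38, 60, 61, 20]
Insert 20: [11, 16, 20, 38, 60, 61]

Sorted: [11, 16, 20, 38, 60, 61]


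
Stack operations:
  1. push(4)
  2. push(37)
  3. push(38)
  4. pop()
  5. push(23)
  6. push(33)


push(4) -> [4]
push(37) -> [4, 37]
push(38) -> [4, 37, 38]
pop()->38, [4, 37]
push(23) -> [4, 37, 23]
push(33) -> [4, 37, 23, 33]

Final stack: [4, 37, 23, 33]


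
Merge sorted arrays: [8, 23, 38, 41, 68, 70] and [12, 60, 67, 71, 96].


Take 8 from A
Take 12 from B
Take 23 from A
Take 38 from A
Take 41 from A
Take 60 from B
Take 67 from B
Take 68 from A
Take 70 from A

Merged: [8, 12, 23, 38, 41, 60, 67, 68, 70, 71, 96]


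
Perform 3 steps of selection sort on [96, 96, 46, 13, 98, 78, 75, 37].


Initial: [96, 96, 46, 13, 98, 78, 75, 37]
Step 1: min=13 at 3
  Swap: [13, 96, 46, 96, 98, 78, 75, 37]
Step 2: min=37 at 7
  Swap: [13, 37, 46, 96, 98, 78, 75, 96]
Step 3: min=46 at 2
  Swap: [13, 37, 46, 96, 98, 78, 75, 96]

After 3 steps: [13, 37, 46, 96, 98, 78, 75, 96]


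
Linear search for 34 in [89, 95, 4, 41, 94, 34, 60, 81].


i=0: 89!=34
i=1: 95!=34
i=2: 4!=34
i=3: 41!=34
i=4: 94!=34
i=5: 34==34 found!

Found at 5, 6 comps


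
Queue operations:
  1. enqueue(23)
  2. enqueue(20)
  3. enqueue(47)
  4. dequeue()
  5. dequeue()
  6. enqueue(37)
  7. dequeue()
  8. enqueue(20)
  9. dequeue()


enqueue(23) -> [23]
enqueue(20) -> [23, 20]
enqueue(47) -> [23, 20, 47]
dequeue()->23, [20, 47]
dequeue()->20, [47]
enqueue(37) -> [47, 37]
dequeue()->47, [37]
enqueue(20) -> [37, 20]
dequeue()->37, [20]

Final queue: [20]


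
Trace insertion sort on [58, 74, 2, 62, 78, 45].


Initial: [58, 74, 2, 62, 78, 45]
Insert 74: [58, 74, 2, 62, 78, 45]
Insert 2: [2, 58, 74, 62, 78, 45]
Insert 62: [2, 58, 62, 74, 78, 45]
Insert 78: [2, 58, 62, 74, 78, 45]
Insert 45: [2, 45, 58, 62, 74, 78]

Sorted: [2, 45, 58, 62, 74, 78]


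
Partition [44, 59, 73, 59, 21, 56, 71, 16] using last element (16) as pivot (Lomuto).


Pivot: 16
Place pivot at 0: [16, 59, 73, 59, 21, 56, 71, 44]

Partitioned: [16, 59, 73, 59, 21, 56, 71, 44]


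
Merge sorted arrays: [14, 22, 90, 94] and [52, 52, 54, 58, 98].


Take 14 from A
Take 22 from A
Take 52 from B
Take 52 from B
Take 54 from B
Take 58 from B
Take 90 from A
Take 94 from A

Merged: [14, 22, 52, 52, 54, 58, 90, 94, 98]


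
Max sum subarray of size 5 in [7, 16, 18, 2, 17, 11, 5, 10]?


[0:5]: 60
[1:6]: 64
[2:7]: 53
[3:8]: 45

Max: 64 at [1:6]


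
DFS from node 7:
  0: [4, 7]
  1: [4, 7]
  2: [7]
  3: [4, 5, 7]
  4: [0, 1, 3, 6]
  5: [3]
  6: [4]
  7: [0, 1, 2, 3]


Visit 7, push [3, 2, 1, 0]
Visit 0, push [4]
Visit 4, push [6, 3, 1]
Visit 1, push []
Visit 3, push [5]
Visit 5, push []
Visit 6, push []
Visit 2, push []

DFS order: [7, 0, 4, 1, 3, 5, 6, 2]


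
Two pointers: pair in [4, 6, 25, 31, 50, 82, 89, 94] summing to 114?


lo=0(4)+hi=7(94)=98
lo=1(6)+hi=7(94)=100
lo=2(25)+hi=7(94)=119
lo=2(25)+hi=6(89)=114

Yes: 25+89=114


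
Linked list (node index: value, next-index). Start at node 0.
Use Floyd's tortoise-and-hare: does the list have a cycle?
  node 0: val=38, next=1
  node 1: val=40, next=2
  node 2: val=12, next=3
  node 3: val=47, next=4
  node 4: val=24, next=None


Floyd's tortoise (slow, +1) and hare (fast, +2):
  init: slow=0, fast=0
  step 1: slow=1, fast=2
  step 2: slow=2, fast=4
  step 3: fast -> None, no cycle

Cycle: no


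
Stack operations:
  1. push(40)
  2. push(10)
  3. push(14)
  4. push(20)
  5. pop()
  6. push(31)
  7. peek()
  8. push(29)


push(40) -> [40]
push(10) -> [40, 10]
push(14) -> [40, 10, 14]
push(20) -> [40, 10, 14, 20]
pop()->20, [40, 10, 14]
push(31) -> [40, 10, 14, 31]
peek()->31
push(29) -> [40, 10, 14, 31, 29]

Final stack: [40, 10, 14, 31, 29]


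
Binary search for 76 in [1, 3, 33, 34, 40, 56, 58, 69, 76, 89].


Step 1: lo=0, hi=9, mid=4, val=40
Step 2: lo=5, hi=9, mid=7, val=69
Step 3: lo=8, hi=9, mid=8, val=76

Found at index 8


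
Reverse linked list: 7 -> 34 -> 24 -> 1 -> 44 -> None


Step 1: curr=7, set curr.next=prev(None) | reversed so far: 7
Step 2: curr=34, set curr.next=prev(7) | reversed so far: 34 -> 7
Step 3: curr=24, set curr.next=prev(34) | reversed so far: 24 -> 34 -> 7
Step 4: curr=1, set curr.next=prev(24) | reversed so far: 1 -> 24 -> 34 -> 7
Step 5: curr=44, set curr.next=prev(1) | reversed so far: 44 -> 1 -> 24 -> 34 -> 7

44 -> 1 -> 24 -> 34 -> 7 -> None


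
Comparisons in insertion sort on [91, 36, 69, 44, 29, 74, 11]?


Algorithm: insertion sort
Input: [91, 36, 69, 44, 29, 74, 11]
Sorted: [11, 29, 36, 44, 69, 74, 91]

18


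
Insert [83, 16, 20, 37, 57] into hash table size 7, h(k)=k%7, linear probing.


Insert 83: h=6 -> slot 6
Insert 16: h=2 -> slot 2
Insert 20: h=6, 1 probes -> slot 0
Insert 37: h=2, 1 probes -> slot 3
Insert 57: h=1 -> slot 1

Table: [20, 57, 16, 37, None, None, 83]


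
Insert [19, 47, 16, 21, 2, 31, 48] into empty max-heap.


Insert 19: [19]
Insert 47: [47, 19]
Insert 16: [47, 19, 16]
Insert 21: [47, 21, 16, 19]
Insert 2: [47, 21, 16, 19, 2]
Insert 31: [47, 21, 31, 19, 2, 16]
Insert 48: [48, 21, 47, 19, 2, 16, 31]

Final heap: [48, 21, 47, 19, 2, 16, 31]


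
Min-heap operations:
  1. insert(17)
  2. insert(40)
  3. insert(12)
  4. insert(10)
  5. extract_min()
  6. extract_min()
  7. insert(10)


insert(17) -> [17]
insert(40) -> [17, 40]
insert(12) -> [12, 40, 17]
insert(10) -> [10, 12, 17, 40]
extract_min()->10, [12, 40, 17]
extract_min()->12, [17, 40]
insert(10) -> [10, 40, 17]

Final heap: [10, 40, 17]


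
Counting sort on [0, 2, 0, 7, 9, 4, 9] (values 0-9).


Input: [0, 2, 0, 7, 9, 4, 9]
Counts: [2, 0, 1, 0, 1, 0, 0, 1, 0, 2]

Sorted: [0, 0, 2, 4, 7, 9, 9]


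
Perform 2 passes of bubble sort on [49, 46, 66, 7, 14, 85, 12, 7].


Initial: [49, 46, 66, 7, 14, 85, 12, 7]
Pass 1: [46, 49, 7, 14, 66, 12, 7, 85] (5 swaps)
Pass 2: [46, 7, 14, 49, 12, 7, 66, 85] (4 swaps)

After 2 passes: [46, 7, 14, 49, 12, 7, 66, 85]


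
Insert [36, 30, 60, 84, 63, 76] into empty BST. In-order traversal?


Insert 36: root
Insert 30: L from 36
Insert 60: R from 36
Insert 84: R from 36 -> R from 60
Insert 63: R from 36 -> R from 60 -> L from 84
Insert 76: R from 36 -> R from 60 -> L from 84 -> R from 63

In-order: [30, 36, 60, 63, 76, 84]


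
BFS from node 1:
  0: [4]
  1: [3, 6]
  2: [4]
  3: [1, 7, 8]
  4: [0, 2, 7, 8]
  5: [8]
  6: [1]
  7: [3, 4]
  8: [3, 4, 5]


Visit 1, enqueue [3, 6]
Visit 3, enqueue [7, 8]
Visit 6, enqueue []
Visit 7, enqueue [4]
Visit 8, enqueue [5]
Visit 4, enqueue [0, 2]
Visit 5, enqueue []
Visit 0, enqueue []
Visit 2, enqueue []

BFS order: [1, 3, 6, 7, 8, 4, 5, 0, 2]


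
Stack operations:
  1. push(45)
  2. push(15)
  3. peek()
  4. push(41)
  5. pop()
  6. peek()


push(45) -> [45]
push(15) -> [45, 15]
peek()->15
push(41) -> [45, 15, 41]
pop()->41, [45, 15]
peek()->15

Final stack: [45, 15]


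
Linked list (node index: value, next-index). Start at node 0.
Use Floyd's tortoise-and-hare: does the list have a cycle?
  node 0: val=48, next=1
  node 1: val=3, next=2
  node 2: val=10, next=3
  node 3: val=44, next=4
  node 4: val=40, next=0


Floyd's tortoise (slow, +1) and hare (fast, +2):
  init: slow=0, fast=0
  step 1: slow=1, fast=2
  step 2: slow=2, fast=4
  step 3: slow=3, fast=1
  step 4: slow=4, fast=3
  step 5: slow=0, fast=0
  slow == fast at node 0: cycle detected

Cycle: yes


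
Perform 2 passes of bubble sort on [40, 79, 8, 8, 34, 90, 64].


Initial: [40, 79, 8, 8, 34, 90, 64]
Pass 1: [40, 8, 8, 34, 79, 64, 90] (4 swaps)
Pass 2: [8, 8, 34, 40, 64, 79, 90] (4 swaps)

After 2 passes: [8, 8, 34, 40, 64, 79, 90]


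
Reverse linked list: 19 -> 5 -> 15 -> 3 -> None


Step 1: curr=19, set curr.next=prev(None) | reversed so far: 19
Step 2: curr=5, set curr.next=prev(19) | reversed so far: 5 -> 19
Step 3: curr=15, set curr.next=prev(5) | reversed so far: 15 -> 5 -> 19
Step 4: curr=3, set curr.next=prev(15) | reversed so far: 3 -> 15 -> 5 -> 19

3 -> 15 -> 5 -> 19 -> None


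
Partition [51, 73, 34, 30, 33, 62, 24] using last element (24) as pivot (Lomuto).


Pivot: 24
Place pivot at 0: [24, 73, 34, 30, 33, 62, 51]

Partitioned: [24, 73, 34, 30, 33, 62, 51]


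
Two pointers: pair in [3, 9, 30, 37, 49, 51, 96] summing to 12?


lo=0(3)+hi=6(96)=99
lo=0(3)+hi=5(51)=54
lo=0(3)+hi=4(49)=52
lo=0(3)+hi=3(37)=40
lo=0(3)+hi=2(30)=33
lo=0(3)+hi=1(9)=12

Yes: 3+9=12


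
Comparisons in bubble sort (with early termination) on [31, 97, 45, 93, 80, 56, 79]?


Algorithm: bubble sort (with early termination)
Input: [31, 97, 45, 93, 80, 56, 79]
Sorted: [31, 45, 56, 79, 80, 93, 97]

18


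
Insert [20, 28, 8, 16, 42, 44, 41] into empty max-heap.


Insert 20: [20]
Insert 28: [28, 20]
Insert 8: [28, 20, 8]
Insert 16: [28, 20, 8, 16]
Insert 42: [42, 28, 8, 16, 20]
Insert 44: [44, 28, 42, 16, 20, 8]
Insert 41: [44, 28, 42, 16, 20, 8, 41]

Final heap: [44, 28, 42, 16, 20, 8, 41]


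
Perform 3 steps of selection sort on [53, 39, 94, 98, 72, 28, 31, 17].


Initial: [53, 39, 94, 98, 72, 28, 31, 17]
Step 1: min=17 at 7
  Swap: [17, 39, 94, 98, 72, 28, 31, 53]
Step 2: min=28 at 5
  Swap: [17, 28, 94, 98, 72, 39, 31, 53]
Step 3: min=31 at 6
  Swap: [17, 28, 31, 98, 72, 39, 94, 53]

After 3 steps: [17, 28, 31, 98, 72, 39, 94, 53]


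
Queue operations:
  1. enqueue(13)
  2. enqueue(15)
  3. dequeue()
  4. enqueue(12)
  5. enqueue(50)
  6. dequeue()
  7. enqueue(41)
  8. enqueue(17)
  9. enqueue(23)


enqueue(13) -> [13]
enqueue(15) -> [13, 15]
dequeue()->13, [15]
enqueue(12) -> [15, 12]
enqueue(50) -> [15, 12, 50]
dequeue()->15, [12, 50]
enqueue(41) -> [12, 50, 41]
enqueue(17) -> [12, 50, 41, 17]
enqueue(23) -> [12, 50, 41, 17, 23]

Final queue: [12, 50, 41, 17, 23]


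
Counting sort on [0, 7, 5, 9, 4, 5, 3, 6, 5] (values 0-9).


Input: [0, 7, 5, 9, 4, 5, 3, 6, 5]
Counts: [1, 0, 0, 1, 1, 3, 1, 1, 0, 1]

Sorted: [0, 3, 4, 5, 5, 5, 6, 7, 9]


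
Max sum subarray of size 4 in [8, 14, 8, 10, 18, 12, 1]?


[0:4]: 40
[1:5]: 50
[2:6]: 48
[3:7]: 41

Max: 50 at [1:5]


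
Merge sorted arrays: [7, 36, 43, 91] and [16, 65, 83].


Take 7 from A
Take 16 from B
Take 36 from A
Take 43 from A
Take 65 from B
Take 83 from B

Merged: [7, 16, 36, 43, 65, 83, 91]


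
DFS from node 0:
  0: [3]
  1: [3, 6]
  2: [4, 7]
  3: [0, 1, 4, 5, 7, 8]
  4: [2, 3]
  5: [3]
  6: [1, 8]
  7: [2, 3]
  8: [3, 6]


Visit 0, push [3]
Visit 3, push [8, 7, 5, 4, 1]
Visit 1, push [6]
Visit 6, push [8]
Visit 8, push []
Visit 4, push [2]
Visit 2, push [7]
Visit 7, push []
Visit 5, push []

DFS order: [0, 3, 1, 6, 8, 4, 2, 7, 5]


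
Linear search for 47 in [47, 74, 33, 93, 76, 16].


i=0: 47==47 found!

Found at 0, 1 comps


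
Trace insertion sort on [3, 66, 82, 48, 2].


Initial: [3, 66, 82, 48, 2]
Insert 66: [3, 66, 82, 48, 2]
Insert 82: [3, 66, 82, 48, 2]
Insert 48: [3, 48, 66, 82, 2]
Insert 2: [2, 3, 48, 66, 82]

Sorted: [2, 3, 48, 66, 82]


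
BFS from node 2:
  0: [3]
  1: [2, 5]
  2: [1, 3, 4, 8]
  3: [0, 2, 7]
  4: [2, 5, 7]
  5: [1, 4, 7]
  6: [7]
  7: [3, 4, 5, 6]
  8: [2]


Visit 2, enqueue [1, 3, 4, 8]
Visit 1, enqueue [5]
Visit 3, enqueue [0, 7]
Visit 4, enqueue []
Visit 8, enqueue []
Visit 5, enqueue []
Visit 0, enqueue []
Visit 7, enqueue [6]
Visit 6, enqueue []

BFS order: [2, 1, 3, 4, 8, 5, 0, 7, 6]


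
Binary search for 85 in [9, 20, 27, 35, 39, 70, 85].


Step 1: lo=0, hi=6, mid=3, val=35
Step 2: lo=4, hi=6, mid=5, val=70
Step 3: lo=6, hi=6, mid=6, val=85

Found at index 6


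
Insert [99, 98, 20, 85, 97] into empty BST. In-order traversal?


Insert 99: root
Insert 98: L from 99
Insert 20: L from 99 -> L from 98
Insert 85: L from 99 -> L from 98 -> R from 20
Insert 97: L from 99 -> L from 98 -> R from 20 -> R from 85

In-order: [20, 85, 97, 98, 99]


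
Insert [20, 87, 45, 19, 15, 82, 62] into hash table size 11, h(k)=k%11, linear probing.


Insert 20: h=9 -> slot 9
Insert 87: h=10 -> slot 10
Insert 45: h=1 -> slot 1
Insert 19: h=8 -> slot 8
Insert 15: h=4 -> slot 4
Insert 82: h=5 -> slot 5
Insert 62: h=7 -> slot 7

Table: [None, 45, None, None, 15, 82, None, 62, 19, 20, 87]


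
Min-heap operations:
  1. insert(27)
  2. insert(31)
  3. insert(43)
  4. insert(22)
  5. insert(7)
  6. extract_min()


insert(27) -> [27]
insert(31) -> [27, 31]
insert(43) -> [27, 31, 43]
insert(22) -> [22, 27, 43, 31]
insert(7) -> [7, 22, 43, 31, 27]
extract_min()->7, [22, 27, 43, 31]

Final heap: [22, 27, 43, 31]


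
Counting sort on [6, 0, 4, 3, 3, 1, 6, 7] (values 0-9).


Input: [6, 0, 4, 3, 3, 1, 6, 7]
Counts: [1, 1, 0, 2, 1, 0, 2, 1, 0, 0]

Sorted: [0, 1, 3, 3, 4, 6, 6, 7]


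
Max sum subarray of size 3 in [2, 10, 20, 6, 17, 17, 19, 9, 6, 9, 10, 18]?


[0:3]: 32
[1:4]: 36
[2:5]: 43
[3:6]: 40
[4:7]: 53
[5:8]: 45
[6:9]: 34
[7:10]: 24
[8:11]: 25
[9:12]: 37

Max: 53 at [4:7]


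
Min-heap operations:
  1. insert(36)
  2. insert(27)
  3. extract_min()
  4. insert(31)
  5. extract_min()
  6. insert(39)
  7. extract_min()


insert(36) -> [36]
insert(27) -> [27, 36]
extract_min()->27, [36]
insert(31) -> [31, 36]
extract_min()->31, [36]
insert(39) -> [36, 39]
extract_min()->36, [39]

Final heap: [39]


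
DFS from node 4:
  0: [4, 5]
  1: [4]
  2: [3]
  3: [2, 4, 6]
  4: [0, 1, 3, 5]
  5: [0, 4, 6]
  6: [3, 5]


Visit 4, push [5, 3, 1, 0]
Visit 0, push [5]
Visit 5, push [6]
Visit 6, push [3]
Visit 3, push [2]
Visit 2, push []
Visit 1, push []

DFS order: [4, 0, 5, 6, 3, 2, 1]


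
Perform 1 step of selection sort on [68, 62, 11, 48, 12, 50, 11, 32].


Initial: [68, 62, 11, 48, 12, 50, 11, 32]
Step 1: min=11 at 2
  Swap: [11, 62, 68, 48, 12, 50, 11, 32]

After 1 step: [11, 62, 68, 48, 12, 50, 11, 32]


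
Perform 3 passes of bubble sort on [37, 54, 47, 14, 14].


Initial: [37, 54, 47, 14, 14]
Pass 1: [37, 47, 14, 14, 54] (3 swaps)
Pass 2: [37, 14, 14, 47, 54] (2 swaps)
Pass 3: [14, 14, 37, 47, 54] (2 swaps)

After 3 passes: [14, 14, 37, 47, 54]


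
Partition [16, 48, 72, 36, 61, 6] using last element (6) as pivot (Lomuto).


Pivot: 6
Place pivot at 0: [6, 48, 72, 36, 61, 16]

Partitioned: [6, 48, 72, 36, 61, 16]


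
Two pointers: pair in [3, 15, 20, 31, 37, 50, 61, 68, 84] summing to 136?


lo=0(3)+hi=8(84)=87
lo=1(15)+hi=8(84)=99
lo=2(20)+hi=8(84)=104
lo=3(31)+hi=8(84)=115
lo=4(37)+hi=8(84)=121
lo=5(50)+hi=8(84)=134
lo=6(61)+hi=8(84)=145
lo=6(61)+hi=7(68)=129

No pair found


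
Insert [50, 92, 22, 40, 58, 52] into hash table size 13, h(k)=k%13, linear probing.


Insert 50: h=11 -> slot 11
Insert 92: h=1 -> slot 1
Insert 22: h=9 -> slot 9
Insert 40: h=1, 1 probes -> slot 2
Insert 58: h=6 -> slot 6
Insert 52: h=0 -> slot 0

Table: [52, 92, 40, None, None, None, 58, None, None, 22, None, 50, None]


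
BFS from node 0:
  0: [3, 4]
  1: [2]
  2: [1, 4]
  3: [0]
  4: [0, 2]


Visit 0, enqueue [3, 4]
Visit 3, enqueue []
Visit 4, enqueue [2]
Visit 2, enqueue [1]
Visit 1, enqueue []

BFS order: [0, 3, 4, 2, 1]


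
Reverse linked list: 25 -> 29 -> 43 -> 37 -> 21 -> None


Step 1: curr=25, set curr.next=prev(None) | reversed so far: 25
Step 2: curr=29, set curr.next=prev(25) | reversed so far: 29 -> 25
Step 3: curr=43, set curr.next=prev(29) | reversed so far: 43 -> 29 -> 25
Step 4: curr=37, set curr.next=prev(43) | reversed so far: 37 -> 43 -> 29 -> 25
Step 5: curr=21, set curr.next=prev(37) | reversed so far: 21 -> 37 -> 43 -> 29 -> 25

21 -> 37 -> 43 -> 29 -> 25 -> None


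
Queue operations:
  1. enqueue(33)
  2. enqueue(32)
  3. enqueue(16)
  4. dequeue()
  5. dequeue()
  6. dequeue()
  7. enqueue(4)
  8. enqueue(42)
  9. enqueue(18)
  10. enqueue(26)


enqueue(33) -> [33]
enqueue(32) -> [33, 32]
enqueue(16) -> [33, 32, 16]
dequeue()->33, [32, 16]
dequeue()->32, [16]
dequeue()->16, []
enqueue(4) -> [4]
enqueue(42) -> [4, 42]
enqueue(18) -> [4, 42, 18]
enqueue(26) -> [4, 42, 18, 26]

Final queue: [4, 42, 18, 26]


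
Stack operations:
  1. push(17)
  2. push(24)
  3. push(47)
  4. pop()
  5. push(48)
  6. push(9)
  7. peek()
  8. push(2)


push(17) -> [17]
push(24) -> [17, 24]
push(47) -> [17, 24, 47]
pop()->47, [17, 24]
push(48) -> [17, 24, 48]
push(9) -> [17, 24, 48, 9]
peek()->9
push(2) -> [17, 24, 48, 9, 2]

Final stack: [17, 24, 48, 9, 2]


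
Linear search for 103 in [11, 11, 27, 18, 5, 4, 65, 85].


i=0: 11!=103
i=1: 11!=103
i=2: 27!=103
i=3: 18!=103
i=4: 5!=103
i=5: 4!=103
i=6: 65!=103
i=7: 85!=103

Not found, 8 comps


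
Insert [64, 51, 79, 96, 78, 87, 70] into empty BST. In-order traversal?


Insert 64: root
Insert 51: L from 64
Insert 79: R from 64
Insert 96: R from 64 -> R from 79
Insert 78: R from 64 -> L from 79
Insert 87: R from 64 -> R from 79 -> L from 96
Insert 70: R from 64 -> L from 79 -> L from 78

In-order: [51, 64, 70, 78, 79, 87, 96]


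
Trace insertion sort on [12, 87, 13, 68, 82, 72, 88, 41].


Initial: [12, 87, 13, 68, 82, 72, 88, 41]
Insert 87: [12, 87, 13, 68, 82, 72, 88, 41]
Insert 13: [12, 13, 87, 68, 82, 72, 88, 41]
Insert 68: [12, 13, 68, 87, 82, 72, 88, 41]
Insert 82: [12, 13, 68, 82, 87, 72, 88, 41]
Insert 72: [12, 13, 68, 72, 82, 87, 88, 41]
Insert 88: [12, 13, 68, 72, 82, 87, 88, 41]
Insert 41: [12, 13, 41, 68, 72, 82, 87, 88]

Sorted: [12, 13, 41, 68, 72, 82, 87, 88]


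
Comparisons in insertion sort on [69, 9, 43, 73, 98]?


Algorithm: insertion sort
Input: [69, 9, 43, 73, 98]
Sorted: [9, 43, 69, 73, 98]

5


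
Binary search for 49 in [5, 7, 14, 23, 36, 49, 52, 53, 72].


Step 1: lo=0, hi=8, mid=4, val=36
Step 2: lo=5, hi=8, mid=6, val=52
Step 3: lo=5, hi=5, mid=5, val=49

Found at index 5


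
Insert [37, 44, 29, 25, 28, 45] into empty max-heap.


Insert 37: [37]
Insert 44: [44, 37]
Insert 29: [44, 37, 29]
Insert 25: [44, 37, 29, 25]
Insert 28: [44, 37, 29, 25, 28]
Insert 45: [45, 37, 44, 25, 28, 29]

Final heap: [45, 37, 44, 25, 28, 29]


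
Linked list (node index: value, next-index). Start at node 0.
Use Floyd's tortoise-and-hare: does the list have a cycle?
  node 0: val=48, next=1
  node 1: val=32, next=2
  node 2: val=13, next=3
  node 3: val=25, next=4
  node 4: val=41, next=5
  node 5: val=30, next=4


Floyd's tortoise (slow, +1) and hare (fast, +2):
  init: slow=0, fast=0
  step 1: slow=1, fast=2
  step 2: slow=2, fast=4
  step 3: slow=3, fast=4
  step 4: slow=4, fast=4
  slow == fast at node 4: cycle detected

Cycle: yes


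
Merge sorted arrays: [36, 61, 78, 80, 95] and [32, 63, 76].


Take 32 from B
Take 36 from A
Take 61 from A
Take 63 from B
Take 76 from B

Merged: [32, 36, 61, 63, 76, 78, 80, 95]


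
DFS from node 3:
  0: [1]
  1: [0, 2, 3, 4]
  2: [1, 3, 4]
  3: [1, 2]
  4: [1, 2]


Visit 3, push [2, 1]
Visit 1, push [4, 2, 0]
Visit 0, push []
Visit 2, push [4]
Visit 4, push []

DFS order: [3, 1, 0, 2, 4]


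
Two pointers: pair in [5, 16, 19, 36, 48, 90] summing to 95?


lo=0(5)+hi=5(90)=95

Yes: 5+90=95


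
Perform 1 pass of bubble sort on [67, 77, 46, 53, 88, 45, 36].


Initial: [67, 77, 46, 53, 88, 45, 36]
Pass 1: [67, 46, 53, 77, 45, 36, 88] (4 swaps)

After 1 pass: [67, 46, 53, 77, 45, 36, 88]


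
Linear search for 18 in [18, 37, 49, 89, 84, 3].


i=0: 18==18 found!

Found at 0, 1 comps


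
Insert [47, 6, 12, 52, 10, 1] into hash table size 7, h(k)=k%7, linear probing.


Insert 47: h=5 -> slot 5
Insert 6: h=6 -> slot 6
Insert 12: h=5, 2 probes -> slot 0
Insert 52: h=3 -> slot 3
Insert 10: h=3, 1 probes -> slot 4
Insert 1: h=1 -> slot 1

Table: [12, 1, None, 52, 10, 47, 6]


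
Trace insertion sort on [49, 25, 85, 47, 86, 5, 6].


Initial: [49, 25, 85, 47, 86, 5, 6]
Insert 25: [25, 49, 85, 47, 86, 5, 6]
Insert 85: [25, 49, 85, 47, 86, 5, 6]
Insert 47: [25, 47, 49, 85, 86, 5, 6]
Insert 86: [25, 47, 49, 85, 86, 5, 6]
Insert 5: [5, 25, 47, 49, 85, 86, 6]
Insert 6: [5, 6, 25, 47, 49, 85, 86]

Sorted: [5, 6, 25, 47, 49, 85, 86]


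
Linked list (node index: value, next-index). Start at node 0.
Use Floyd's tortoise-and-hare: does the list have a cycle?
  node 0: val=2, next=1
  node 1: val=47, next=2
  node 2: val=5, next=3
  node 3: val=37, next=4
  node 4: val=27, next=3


Floyd's tortoise (slow, +1) and hare (fast, +2):
  init: slow=0, fast=0
  step 1: slow=1, fast=2
  step 2: slow=2, fast=4
  step 3: slow=3, fast=4
  step 4: slow=4, fast=4
  slow == fast at node 4: cycle detected

Cycle: yes


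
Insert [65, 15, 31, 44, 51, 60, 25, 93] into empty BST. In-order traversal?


Insert 65: root
Insert 15: L from 65
Insert 31: L from 65 -> R from 15
Insert 44: L from 65 -> R from 15 -> R from 31
Insert 51: L from 65 -> R from 15 -> R from 31 -> R from 44
Insert 60: L from 65 -> R from 15 -> R from 31 -> R from 44 -> R from 51
Insert 25: L from 65 -> R from 15 -> L from 31
Insert 93: R from 65

In-order: [15, 25, 31, 44, 51, 60, 65, 93]


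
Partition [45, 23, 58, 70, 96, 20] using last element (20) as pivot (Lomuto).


Pivot: 20
Place pivot at 0: [20, 23, 58, 70, 96, 45]

Partitioned: [20, 23, 58, 70, 96, 45]


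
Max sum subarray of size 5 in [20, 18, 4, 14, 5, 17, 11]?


[0:5]: 61
[1:6]: 58
[2:7]: 51

Max: 61 at [0:5]


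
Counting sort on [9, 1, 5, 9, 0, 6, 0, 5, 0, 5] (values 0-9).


Input: [9, 1, 5, 9, 0, 6, 0, 5, 0, 5]
Counts: [3, 1, 0, 0, 0, 3, 1, 0, 0, 2]

Sorted: [0, 0, 0, 1, 5, 5, 5, 6, 9, 9]


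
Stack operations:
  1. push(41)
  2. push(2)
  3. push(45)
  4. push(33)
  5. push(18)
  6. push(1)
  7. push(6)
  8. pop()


push(41) -> [41]
push(2) -> [41, 2]
push(45) -> [41, 2, 45]
push(33) -> [41, 2, 45, 33]
push(18) -> [41, 2, 45, 33, 18]
push(1) -> [41, 2, 45, 33, 18, 1]
push(6) -> [41, 2, 45, 33, 18, 1, 6]
pop()->6, [41, 2, 45, 33, 18, 1]

Final stack: [41, 2, 45, 33, 18, 1]


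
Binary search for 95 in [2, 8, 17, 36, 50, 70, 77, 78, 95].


Step 1: lo=0, hi=8, mid=4, val=50
Step 2: lo=5, hi=8, mid=6, val=77
Step 3: lo=7, hi=8, mid=7, val=78
Step 4: lo=8, hi=8, mid=8, val=95

Found at index 8


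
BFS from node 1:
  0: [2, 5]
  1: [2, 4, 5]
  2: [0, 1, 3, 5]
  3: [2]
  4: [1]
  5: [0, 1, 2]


Visit 1, enqueue [2, 4, 5]
Visit 2, enqueue [0, 3]
Visit 4, enqueue []
Visit 5, enqueue []
Visit 0, enqueue []
Visit 3, enqueue []

BFS order: [1, 2, 4, 5, 0, 3]


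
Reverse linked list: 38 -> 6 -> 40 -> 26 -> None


Step 1: curr=38, set curr.next=prev(None) | reversed so far: 38
Step 2: curr=6, set curr.next=prev(38) | reversed so far: 6 -> 38
Step 3: curr=40, set curr.next=prev(6) | reversed so far: 40 -> 6 -> 38
Step 4: curr=26, set curr.next=prev(40) | reversed so far: 26 -> 40 -> 6 -> 38

26 -> 40 -> 6 -> 38 -> None


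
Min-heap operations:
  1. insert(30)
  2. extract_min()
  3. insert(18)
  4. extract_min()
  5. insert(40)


insert(30) -> [30]
extract_min()->30, []
insert(18) -> [18]
extract_min()->18, []
insert(40) -> [40]

Final heap: [40]


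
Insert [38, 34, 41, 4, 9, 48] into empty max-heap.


Insert 38: [38]
Insert 34: [38, 34]
Insert 41: [41, 34, 38]
Insert 4: [41, 34, 38, 4]
Insert 9: [41, 34, 38, 4, 9]
Insert 48: [48, 34, 41, 4, 9, 38]

Final heap: [48, 34, 41, 4, 9, 38]


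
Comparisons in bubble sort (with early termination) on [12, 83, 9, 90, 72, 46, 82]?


Algorithm: bubble sort (with early termination)
Input: [12, 83, 9, 90, 72, 46, 82]
Sorted: [9, 12, 46, 72, 82, 83, 90]

18


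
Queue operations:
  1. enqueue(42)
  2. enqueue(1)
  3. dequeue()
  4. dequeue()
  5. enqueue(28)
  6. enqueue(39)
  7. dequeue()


enqueue(42) -> [42]
enqueue(1) -> [42, 1]
dequeue()->42, [1]
dequeue()->1, []
enqueue(28) -> [28]
enqueue(39) -> [28, 39]
dequeue()->28, [39]

Final queue: [39]


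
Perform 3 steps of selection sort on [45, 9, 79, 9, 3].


Initial: [45, 9, 79, 9, 3]
Step 1: min=3 at 4
  Swap: [3, 9, 79, 9, 45]
Step 2: min=9 at 1
  Swap: [3, 9, 79, 9, 45]
Step 3: min=9 at 3
  Swap: [3, 9, 9, 79, 45]

After 3 steps: [3, 9, 9, 79, 45]


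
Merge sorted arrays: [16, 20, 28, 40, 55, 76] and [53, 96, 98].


Take 16 from A
Take 20 from A
Take 28 from A
Take 40 from A
Take 53 from B
Take 55 from A
Take 76 from A

Merged: [16, 20, 28, 40, 53, 55, 76, 96, 98]


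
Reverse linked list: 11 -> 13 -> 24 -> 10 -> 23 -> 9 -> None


Step 1: curr=11, set curr.next=prev(None) | reversed so far: 11
Step 2: curr=13, set curr.next=prev(11) | reversed so far: 13 -> 11
Step 3: curr=24, set curr.next=prev(13) | reversed so far: 24 -> 13 -> 11
Step 4: curr=10, set curr.next=prev(24) | reversed so far: 10 -> 24 -> 13 -> 11
Step 5: curr=23, set curr.next=prev(10) | reversed so far: 23 -> 10 -> 24 -> 13 -> 11
Step 6: curr=9, set curr.next=prev(23) | reversed so far: 9 -> 23 -> 10 -> 24 -> 13 -> 11

9 -> 23 -> 10 -> 24 -> 13 -> 11 -> None


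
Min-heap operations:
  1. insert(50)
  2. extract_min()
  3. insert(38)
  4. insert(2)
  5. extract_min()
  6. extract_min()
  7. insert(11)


insert(50) -> [50]
extract_min()->50, []
insert(38) -> [38]
insert(2) -> [2, 38]
extract_min()->2, [38]
extract_min()->38, []
insert(11) -> [11]

Final heap: [11]


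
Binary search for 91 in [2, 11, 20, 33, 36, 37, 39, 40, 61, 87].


Step 1: lo=0, hi=9, mid=4, val=36
Step 2: lo=5, hi=9, mid=7, val=40
Step 3: lo=8, hi=9, mid=8, val=61
Step 4: lo=9, hi=9, mid=9, val=87

Not found


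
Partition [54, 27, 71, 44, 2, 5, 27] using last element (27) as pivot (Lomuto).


Pivot: 27
  27 <= 27: swap -> [27, 54, 71, 44, 2, 5, 27]
  2 <= 27: swap -> [27, 2, 71, 44, 54, 5, 27]
  5 <= 27: swap -> [27, 2, 5, 44, 54, 71, 27]
Place pivot at 3: [27, 2, 5, 27, 54, 71, 44]

Partitioned: [27, 2, 5, 27, 54, 71, 44]


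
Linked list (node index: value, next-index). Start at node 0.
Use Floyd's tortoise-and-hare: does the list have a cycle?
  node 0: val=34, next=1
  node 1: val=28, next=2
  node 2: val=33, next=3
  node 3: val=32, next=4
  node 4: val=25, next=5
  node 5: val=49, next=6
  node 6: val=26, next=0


Floyd's tortoise (slow, +1) and hare (fast, +2):
  init: slow=0, fast=0
  step 1: slow=1, fast=2
  step 2: slow=2, fast=4
  step 3: slow=3, fast=6
  step 4: slow=4, fast=1
  step 5: slow=5, fast=3
  step 6: slow=6, fast=5
  step 7: slow=0, fast=0
  slow == fast at node 0: cycle detected

Cycle: yes


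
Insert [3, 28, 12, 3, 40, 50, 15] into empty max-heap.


Insert 3: [3]
Insert 28: [28, 3]
Insert 12: [28, 3, 12]
Insert 3: [28, 3, 12, 3]
Insert 40: [40, 28, 12, 3, 3]
Insert 50: [50, 28, 40, 3, 3, 12]
Insert 15: [50, 28, 40, 3, 3, 12, 15]

Final heap: [50, 28, 40, 3, 3, 12, 15]


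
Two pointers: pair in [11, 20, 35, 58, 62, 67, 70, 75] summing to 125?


lo=0(11)+hi=7(75)=86
lo=1(20)+hi=7(75)=95
lo=2(35)+hi=7(75)=110
lo=3(58)+hi=7(75)=133
lo=3(58)+hi=6(70)=128
lo=3(58)+hi=5(67)=125

Yes: 58+67=125


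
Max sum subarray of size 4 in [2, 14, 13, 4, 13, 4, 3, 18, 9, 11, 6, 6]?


[0:4]: 33
[1:5]: 44
[2:6]: 34
[3:7]: 24
[4:8]: 38
[5:9]: 34
[6:10]: 41
[7:11]: 44
[8:12]: 32

Max: 44 at [1:5]


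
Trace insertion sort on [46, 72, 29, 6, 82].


Initial: [46, 72, 29, 6, 82]
Insert 72: [46, 72, 29, 6, 82]
Insert 29: [29, 46, 72, 6, 82]
Insert 6: [6, 29, 46, 72, 82]
Insert 82: [6, 29, 46, 72, 82]

Sorted: [6, 29, 46, 72, 82]


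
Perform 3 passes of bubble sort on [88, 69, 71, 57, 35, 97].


Initial: [88, 69, 71, 57, 35, 97]
Pass 1: [69, 71, 57, 35, 88, 97] (4 swaps)
Pass 2: [69, 57, 35, 71, 88, 97] (2 swaps)
Pass 3: [57, 35, 69, 71, 88, 97] (2 swaps)

After 3 passes: [57, 35, 69, 71, 88, 97]


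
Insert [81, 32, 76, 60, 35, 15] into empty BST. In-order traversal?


Insert 81: root
Insert 32: L from 81
Insert 76: L from 81 -> R from 32
Insert 60: L from 81 -> R from 32 -> L from 76
Insert 35: L from 81 -> R from 32 -> L from 76 -> L from 60
Insert 15: L from 81 -> L from 32

In-order: [15, 32, 35, 60, 76, 81]


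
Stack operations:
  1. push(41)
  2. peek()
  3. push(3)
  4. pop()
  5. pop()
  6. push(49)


push(41) -> [41]
peek()->41
push(3) -> [41, 3]
pop()->3, [41]
pop()->41, []
push(49) -> [49]

Final stack: [49]


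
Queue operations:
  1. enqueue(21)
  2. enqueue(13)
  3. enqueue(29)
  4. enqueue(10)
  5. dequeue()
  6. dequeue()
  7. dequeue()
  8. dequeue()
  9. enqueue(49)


enqueue(21) -> [21]
enqueue(13) -> [21, 13]
enqueue(29) -> [21, 13, 29]
enqueue(10) -> [21, 13, 29, 10]
dequeue()->21, [13, 29, 10]
dequeue()->13, [29, 10]
dequeue()->29, [10]
dequeue()->10, []
enqueue(49) -> [49]

Final queue: [49]


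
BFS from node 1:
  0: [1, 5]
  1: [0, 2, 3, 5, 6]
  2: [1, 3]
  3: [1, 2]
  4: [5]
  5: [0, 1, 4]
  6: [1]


Visit 1, enqueue [0, 2, 3, 5, 6]
Visit 0, enqueue []
Visit 2, enqueue []
Visit 3, enqueue []
Visit 5, enqueue [4]
Visit 6, enqueue []
Visit 4, enqueue []

BFS order: [1, 0, 2, 3, 5, 6, 4]


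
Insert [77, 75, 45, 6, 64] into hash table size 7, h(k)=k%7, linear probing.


Insert 77: h=0 -> slot 0
Insert 75: h=5 -> slot 5
Insert 45: h=3 -> slot 3
Insert 6: h=6 -> slot 6
Insert 64: h=1 -> slot 1

Table: [77, 64, None, 45, None, 75, 6]
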